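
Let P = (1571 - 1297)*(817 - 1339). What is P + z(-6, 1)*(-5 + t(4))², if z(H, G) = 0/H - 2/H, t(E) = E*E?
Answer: -428963/3 ≈ -1.4299e+5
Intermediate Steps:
t(E) = E²
P = -143028 (P = 274*(-522) = -143028)
z(H, G) = -2/H (z(H, G) = 0 - 2/H = -2/H)
P + z(-6, 1)*(-5 + t(4))² = -143028 + (-2/(-6))*(-5 + 4²)² = -143028 + (-2*(-⅙))*(-5 + 16)² = -143028 + (⅓)*11² = -143028 + (⅓)*121 = -143028 + 121/3 = -428963/3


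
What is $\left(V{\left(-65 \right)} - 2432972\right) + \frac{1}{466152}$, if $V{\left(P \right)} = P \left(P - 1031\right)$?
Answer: $- \frac{1100926095263}{466152} \approx -2.3617 \cdot 10^{6}$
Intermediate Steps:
$V{\left(P \right)} = P \left(-1031 + P\right)$
$\left(V{\left(-65 \right)} - 2432972\right) + \frac{1}{466152} = \left(- 65 \left(-1031 - 65\right) - 2432972\right) + \frac{1}{466152} = \left(\left(-65\right) \left(-1096\right) - 2432972\right) + \frac{1}{466152} = \left(71240 - 2432972\right) + \frac{1}{466152} = -2361732 + \frac{1}{466152} = - \frac{1100926095263}{466152}$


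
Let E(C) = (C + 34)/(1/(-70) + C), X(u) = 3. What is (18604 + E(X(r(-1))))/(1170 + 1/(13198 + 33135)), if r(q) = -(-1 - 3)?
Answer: 180273641058/11329808699 ≈ 15.911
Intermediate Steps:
r(q) = 4 (r(q) = -1*(-4) = 4)
E(C) = (34 + C)/(-1/70 + C)
(18604 + E(X(r(-1))))/(1170 + 1/(13198 + 33135)) = (18604 + 70*(34 + 3)/(-1 + 70*3))/(1170 + 1/(13198 + 33135)) = (18604 + 70*37/(-1 + 210))/(1170 + 1/46333) = (18604 + 70*37/209)/(1170 + 1/46333) = (18604 + 70*(1/209)*37)/(54209611/46333) = (18604 + 2590/209)*(46333/54209611) = (3890826/209)*(46333/54209611) = 180273641058/11329808699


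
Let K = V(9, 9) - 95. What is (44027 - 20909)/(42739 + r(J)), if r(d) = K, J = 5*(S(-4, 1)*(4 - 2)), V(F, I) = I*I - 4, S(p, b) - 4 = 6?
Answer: 23118/42721 ≈ 0.54114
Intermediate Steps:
S(p, b) = 10 (S(p, b) = 4 + 6 = 10)
V(F, I) = -4 + I² (V(F, I) = I² - 4 = -4 + I²)
K = -18 (K = (-4 + 9²) - 95 = (-4 + 81) - 95 = 77 - 95 = -18)
J = 100 (J = 5*(10*(4 - 2)) = 5*(10*2) = 5*20 = 100)
r(d) = -18
(44027 - 20909)/(42739 + r(J)) = (44027 - 20909)/(42739 - 18) = 23118/42721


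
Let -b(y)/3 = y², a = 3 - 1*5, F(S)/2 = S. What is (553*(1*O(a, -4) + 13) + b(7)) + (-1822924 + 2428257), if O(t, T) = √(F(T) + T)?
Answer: 612375 + 1106*I*√3 ≈ 6.1238e+5 + 1915.6*I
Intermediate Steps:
F(S) = 2*S
a = -2 (a = 3 - 5 = -2)
b(y) = -3*y²
O(t, T) = √3*√T (O(t, T) = √(2*T + T) = √(3*T) = √3*√T)
(553*(1*O(a, -4) + 13) + b(7)) + (-1822924 + 2428257) = (553*(1*(√3*√(-4)) + 13) - 3*7²) + (-1822924 + 2428257) = (553*(1*(√3*(2*I)) + 13) - 3*49) + 605333 = (553*(1*(2*I*√3) + 13) - 147) + 605333 = (553*(2*I*√3 + 13) - 147) + 605333 = (553*(13 + 2*I*√3) - 147) + 605333 = ((7189 + 1106*I*√3) - 147) + 605333 = (7042 + 1106*I*√3) + 605333 = 612375 + 1106*I*√3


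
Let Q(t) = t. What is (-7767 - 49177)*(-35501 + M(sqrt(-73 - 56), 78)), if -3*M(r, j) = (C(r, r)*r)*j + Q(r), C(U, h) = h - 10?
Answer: 1830578768 - 44359376*I*sqrt(129)/3 ≈ 1.8306e+9 - 1.6794e+8*I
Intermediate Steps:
C(U, h) = -10 + h
M(r, j) = -r/3 - j*r*(-10 + r)/3 (M(r, j) = -(((-10 + r)*r)*j + r)/3 = -((r*(-10 + r))*j + r)/3 = -(j*r*(-10 + r) + r)/3 = -(r + j*r*(-10 + r))/3 = -r/3 - j*r*(-10 + r)/3)
(-7767 - 49177)*(-35501 + M(sqrt(-73 - 56), 78)) = (-7767 - 49177)*(-35501 + sqrt(-73 - 56)*(-1 - 1*78*(-10 + sqrt(-73 - 56)))/3) = -56944*(-35501 + sqrt(-129)*(-1 - 1*78*(-10 + sqrt(-129)))/3) = -56944*(-35501 + (I*sqrt(129))*(-1 - 1*78*(-10 + I*sqrt(129)))/3) = -56944*(-35501 + (I*sqrt(129))*(-1 + (780 - 78*I*sqrt(129)))/3) = -56944*(-35501 + (I*sqrt(129))*(779 - 78*I*sqrt(129))/3) = -56944*(-35501 + I*sqrt(129)*(779 - 78*I*sqrt(129))/3) = 2021568944 - 56944*I*sqrt(129)*(779 - 78*I*sqrt(129))/3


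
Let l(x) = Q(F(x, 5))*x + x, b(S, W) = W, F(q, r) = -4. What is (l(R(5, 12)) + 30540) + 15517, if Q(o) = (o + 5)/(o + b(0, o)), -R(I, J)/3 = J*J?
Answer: 45679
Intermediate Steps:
R(I, J) = -3*J**2 (R(I, J) = -3*J*J = -3*J**2)
Q(o) = (5 + o)/(2*o) (Q(o) = (o + 5)/(o + o) = (5 + o)/((2*o)) = (5 + o)*(1/(2*o)) = (5 + o)/(2*o))
l(x) = 7*x/8 (l(x) = ((1/2)*(5 - 4)/(-4))*x + x = ((1/2)*(-1/4)*1)*x + x = -x/8 + x = 7*x/8)
(l(R(5, 12)) + 30540) + 15517 = (7*(-3*12**2)/8 + 30540) + 15517 = (7*(-3*144)/8 + 30540) + 15517 = ((7/8)*(-432) + 30540) + 15517 = (-378 + 30540) + 15517 = 30162 + 15517 = 45679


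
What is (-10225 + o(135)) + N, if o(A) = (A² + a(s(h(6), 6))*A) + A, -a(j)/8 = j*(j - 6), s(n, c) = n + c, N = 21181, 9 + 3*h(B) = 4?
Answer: 37116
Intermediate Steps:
h(B) = -5/3 (h(B) = -3 + (⅓)*4 = -3 + 4/3 = -5/3)
s(n, c) = c + n
a(j) = -8*j*(-6 + j) (a(j) = -8*j*(j - 6) = -8*j*(-6 + j))
o(A) = A² + 529*A/9 (o(A) = (A² + (8*(6 - 5/3)*(6 - (6 - 5/3)))*A) + A = (A² + (8*(13/3)*(6 - 1*13/3))*A) + A = (A² + (8*(13/3)*(6 - 13/3))*A) + A = (A² + (8*(13/3)*(5/3))*A) + A = (A² + 520*A/9) + A = A² + 529*A/9)
(-10225 + o(135)) + N = (-10225 + (⅑)*135*(529 + 9*135)) + 21181 = (-10225 + (⅑)*135*(529 + 1215)) + 21181 = (-10225 + (⅑)*135*1744) + 21181 = (-10225 + 26160) + 21181 = 15935 + 21181 = 37116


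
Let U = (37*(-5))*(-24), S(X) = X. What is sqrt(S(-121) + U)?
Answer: sqrt(4319) ≈ 65.719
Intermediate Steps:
U = 4440 (U = -185*(-24) = 4440)
sqrt(S(-121) + U) = sqrt(-121 + 4440) = sqrt(4319)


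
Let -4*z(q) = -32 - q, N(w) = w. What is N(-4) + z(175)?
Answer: 191/4 ≈ 47.750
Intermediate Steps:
z(q) = 8 + q/4 (z(q) = -(-32 - q)/4 = 8 + q/4)
N(-4) + z(175) = -4 + (8 + (¼)*175) = -4 + (8 + 175/4) = -4 + 207/4 = 191/4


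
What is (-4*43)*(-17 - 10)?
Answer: 4644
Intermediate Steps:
(-4*43)*(-17 - 10) = -172*(-27) = 4644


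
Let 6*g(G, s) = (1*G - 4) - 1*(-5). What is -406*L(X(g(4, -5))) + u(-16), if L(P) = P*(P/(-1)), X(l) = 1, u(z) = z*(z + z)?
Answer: 918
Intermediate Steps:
g(G, s) = ⅙ + G/6 (g(G, s) = ((1*G - 4) - 1*(-5))/6 = ((G - 4) + 5)/6 = ((-4 + G) + 5)/6 = (1 + G)/6 = ⅙ + G/6)
u(z) = 2*z² (u(z) = z*(2*z) = 2*z²)
L(P) = -P² (L(P) = P*(P*(-1)) = P*(-P) = -P²)
-406*L(X(g(4, -5))) + u(-16) = -(-406)*1² + 2*(-16)² = -(-406) + 2*256 = -406*(-1) + 512 = 406 + 512 = 918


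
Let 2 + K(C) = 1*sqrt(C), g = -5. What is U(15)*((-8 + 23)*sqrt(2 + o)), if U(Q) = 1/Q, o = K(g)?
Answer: (-5)**(1/4) ≈ 1.0574 + 1.0574*I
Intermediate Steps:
K(C) = -2 + sqrt(C) (K(C) = -2 + 1*sqrt(C) = -2 + sqrt(C))
o = -2 + I*sqrt(5) (o = -2 + sqrt(-5) = -2 + I*sqrt(5) ≈ -2.0 + 2.2361*I)
U(Q) = 1/Q
U(15)*((-8 + 23)*sqrt(2 + o)) = ((-8 + 23)*sqrt(2 + (-2 + I*sqrt(5))))/15 = (15*sqrt(I*sqrt(5)))/15 = (15*(5**(1/4)*sqrt(I)))/15 = (15*5**(1/4)*sqrt(I))/15 = 5**(1/4)*sqrt(I)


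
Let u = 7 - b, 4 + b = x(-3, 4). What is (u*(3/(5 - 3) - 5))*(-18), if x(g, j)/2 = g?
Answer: 1071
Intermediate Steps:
x(g, j) = 2*g
b = -10 (b = -4 + 2*(-3) = -4 - 6 = -10)
u = 17 (u = 7 - 1*(-10) = 7 + 10 = 17)
(u*(3/(5 - 3) - 5))*(-18) = (17*(3/(5 - 3) - 5))*(-18) = (17*(3/2 - 5))*(-18) = (17*(-7/2))*(-18) = -119/2*(-18) = 1071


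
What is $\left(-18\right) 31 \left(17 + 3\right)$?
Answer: $-11160$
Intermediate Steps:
$\left(-18\right) 31 \left(17 + 3\right) = \left(-558\right) 20 = -11160$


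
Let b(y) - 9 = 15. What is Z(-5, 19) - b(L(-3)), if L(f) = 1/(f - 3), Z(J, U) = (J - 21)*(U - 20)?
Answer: 2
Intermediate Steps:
Z(J, U) = (-21 + J)*(-20 + U)
L(f) = 1/(-3 + f)
b(y) = 24 (b(y) = 9 + 15 = 24)
Z(-5, 19) - b(L(-3)) = (420 - 21*19 - 20*(-5) - 5*19) - 1*24 = (420 - 399 + 100 - 95) - 24 = 26 - 24 = 2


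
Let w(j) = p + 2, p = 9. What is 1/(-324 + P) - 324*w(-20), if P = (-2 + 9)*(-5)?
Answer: -1279477/359 ≈ -3564.0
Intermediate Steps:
w(j) = 11 (w(j) = 9 + 2 = 11)
P = -35 (P = 7*(-5) = -35)
1/(-324 + P) - 324*w(-20) = 1/(-324 - 35) - 324*11 = 1/(-359) - 3564 = -1/359 - 3564 = -1279477/359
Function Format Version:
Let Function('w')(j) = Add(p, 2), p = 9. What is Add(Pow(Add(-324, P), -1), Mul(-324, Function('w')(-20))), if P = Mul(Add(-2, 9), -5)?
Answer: Rational(-1279477, 359) ≈ -3564.0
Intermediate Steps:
Function('w')(j) = 11 (Function('w')(j) = Add(9, 2) = 11)
P = -35 (P = Mul(7, -5) = -35)
Add(Pow(Add(-324, P), -1), Mul(-324, Function('w')(-20))) = Add(Pow(Add(-324, -35), -1), Mul(-324, 11)) = Add(Pow(-359, -1), -3564) = Add(Rational(-1, 359), -3564) = Rational(-1279477, 359)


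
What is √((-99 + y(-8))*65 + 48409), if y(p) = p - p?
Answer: √41974 ≈ 204.88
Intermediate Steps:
y(p) = 0
√((-99 + y(-8))*65 + 48409) = √((-99 + 0)*65 + 48409) = √(-99*65 + 48409) = √(-6435 + 48409) = √41974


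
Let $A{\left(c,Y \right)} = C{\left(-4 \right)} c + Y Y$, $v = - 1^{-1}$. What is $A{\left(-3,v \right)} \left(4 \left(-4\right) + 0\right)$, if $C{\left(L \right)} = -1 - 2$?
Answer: $-160$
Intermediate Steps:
$C{\left(L \right)} = -3$
$v = -1$ ($v = \left(-1\right) 1 = -1$)
$A{\left(c,Y \right)} = Y^{2} - 3 c$ ($A{\left(c,Y \right)} = - 3 c + Y Y = - 3 c + Y^{2} = Y^{2} - 3 c$)
$A{\left(-3,v \right)} \left(4 \left(-4\right) + 0\right) = \left(\left(-1\right)^{2} - -9\right) \left(4 \left(-4\right) + 0\right) = \left(1 + 9\right) \left(-16 + 0\right) = 10 \left(-16\right) = -160$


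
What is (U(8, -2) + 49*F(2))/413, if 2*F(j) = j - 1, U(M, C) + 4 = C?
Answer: 37/826 ≈ 0.044794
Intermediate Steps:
U(M, C) = -4 + C
F(j) = -½ + j/2 (F(j) = (j - 1)/2 = (-1 + j)/2 = -½ + j/2)
(U(8, -2) + 49*F(2))/413 = ((-4 - 2) + 49*(-½ + (½)*2))/413 = (-6 + 49*(-½ + 1))*(1/413) = (-6 + 49*(½))*(1/413) = (-6 + 49/2)*(1/413) = (37/2)*(1/413) = 37/826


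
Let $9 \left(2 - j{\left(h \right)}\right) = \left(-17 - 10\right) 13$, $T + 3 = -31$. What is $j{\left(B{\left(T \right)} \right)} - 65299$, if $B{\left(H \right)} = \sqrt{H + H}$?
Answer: $-65258$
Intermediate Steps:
$T = -34$ ($T = -3 - 31 = -34$)
$B{\left(H \right)} = \sqrt{2} \sqrt{H}$ ($B{\left(H \right)} = \sqrt{2 H} = \sqrt{2} \sqrt{H}$)
$j{\left(h \right)} = 41$ ($j{\left(h \right)} = 2 - \frac{\left(-17 - 10\right) 13}{9} = 2 - \frac{\left(-27\right) 13}{9} = 2 - -39 = 2 + 39 = 41$)
$j{\left(B{\left(T \right)} \right)} - 65299 = 41 - 65299 = -65258$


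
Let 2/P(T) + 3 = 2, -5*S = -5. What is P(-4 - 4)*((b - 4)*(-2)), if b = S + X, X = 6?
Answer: 12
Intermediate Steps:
S = 1 (S = -⅕*(-5) = 1)
b = 7 (b = 1 + 6 = 7)
P(T) = -2 (P(T) = 2/(-3 + 2) = 2/(-1) = 2*(-1) = -2)
P(-4 - 4)*((b - 4)*(-2)) = -2*(7 - 4)*(-2) = -6*(-2) = -2*(-6) = 12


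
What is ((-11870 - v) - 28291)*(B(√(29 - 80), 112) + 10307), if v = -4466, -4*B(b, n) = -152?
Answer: -369264775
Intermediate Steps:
B(b, n) = 38 (B(b, n) = -¼*(-152) = 38)
((-11870 - v) - 28291)*(B(√(29 - 80), 112) + 10307) = ((-11870 - 1*(-4466)) - 28291)*(38 + 10307) = ((-11870 + 4466) - 28291)*10345 = (-7404 - 28291)*10345 = -35695*10345 = -369264775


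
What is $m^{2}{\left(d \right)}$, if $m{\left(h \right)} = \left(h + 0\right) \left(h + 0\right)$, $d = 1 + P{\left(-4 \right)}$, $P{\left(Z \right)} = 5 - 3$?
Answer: $81$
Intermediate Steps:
$P{\left(Z \right)} = 2$
$d = 3$ ($d = 1 + 2 = 3$)
$m{\left(h \right)} = h^{2}$ ($m{\left(h \right)} = h h = h^{2}$)
$m^{2}{\left(d \right)} = \left(3^{2}\right)^{2} = 9^{2} = 81$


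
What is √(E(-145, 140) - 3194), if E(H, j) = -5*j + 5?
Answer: I*√3889 ≈ 62.362*I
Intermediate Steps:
E(H, j) = 5 - 5*j
√(E(-145, 140) - 3194) = √((5 - 5*140) - 3194) = √((5 - 700) - 3194) = √(-695 - 3194) = √(-3889) = I*√3889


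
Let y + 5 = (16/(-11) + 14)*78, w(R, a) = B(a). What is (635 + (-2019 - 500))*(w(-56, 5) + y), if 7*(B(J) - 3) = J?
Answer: -141769116/77 ≈ -1.8412e+6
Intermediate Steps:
B(J) = 3 + J/7
w(R, a) = 3 + a/7
y = 10709/11 (y = -5 + (16/(-11) + 14)*78 = -5 + (16*(-1/11) + 14)*78 = -5 + (-16/11 + 14)*78 = -5 + (138/11)*78 = -5 + 10764/11 = 10709/11 ≈ 973.54)
(635 + (-2019 - 500))*(w(-56, 5) + y) = (635 + (-2019 - 500))*((3 + (1/7)*5) + 10709/11) = (635 - 2519)*((3 + 5/7) + 10709/11) = -1884*(26/7 + 10709/11) = -1884*75249/77 = -141769116/77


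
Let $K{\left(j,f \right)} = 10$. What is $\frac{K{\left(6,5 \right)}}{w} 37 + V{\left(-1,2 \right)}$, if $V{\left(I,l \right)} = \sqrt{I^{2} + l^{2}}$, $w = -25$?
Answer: $- \frac{74}{5} + \sqrt{5} \approx -12.564$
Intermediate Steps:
$\frac{K{\left(6,5 \right)}}{w} 37 + V{\left(-1,2 \right)} = \frac{10}{-25} \cdot 37 + \sqrt{\left(-1\right)^{2} + 2^{2}} = 10 \left(- \frac{1}{25}\right) 37 + \sqrt{1 + 4} = \left(- \frac{2}{5}\right) 37 + \sqrt{5} = - \frac{74}{5} + \sqrt{5}$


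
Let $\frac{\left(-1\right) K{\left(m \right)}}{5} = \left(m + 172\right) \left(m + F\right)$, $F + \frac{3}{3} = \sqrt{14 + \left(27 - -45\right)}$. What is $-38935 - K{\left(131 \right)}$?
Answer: $158015 + 1515 \sqrt{86} \approx 1.7206 \cdot 10^{5}$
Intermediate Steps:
$F = -1 + \sqrt{86}$ ($F = -1 + \sqrt{14 + \left(27 - -45\right)} = -1 + \sqrt{14 + \left(27 + 45\right)} = -1 + \sqrt{14 + 72} = -1 + \sqrt{86} \approx 8.2736$)
$K{\left(m \right)} = - 5 \left(172 + m\right) \left(-1 + m + \sqrt{86}\right)$ ($K{\left(m \right)} = - 5 \left(m + 172\right) \left(m - \left(1 - \sqrt{86}\right)\right) = - 5 \left(172 + m\right) \left(-1 + m + \sqrt{86}\right)$)
$-38935 - K{\left(131 \right)} = -38935 - \left(860 - 860 \sqrt{86} - 112005 - 5 \cdot 131^{2} - 655 \sqrt{86}\right) = -38935 - \left(860 - 860 \sqrt{86} - 112005 - 85805 - 655 \sqrt{86}\right) = -38935 - \left(-196950 - 1515 \sqrt{86}\right) = -38935 + \left(196950 + 1515 \sqrt{86}\right) = 158015 + 1515 \sqrt{86}$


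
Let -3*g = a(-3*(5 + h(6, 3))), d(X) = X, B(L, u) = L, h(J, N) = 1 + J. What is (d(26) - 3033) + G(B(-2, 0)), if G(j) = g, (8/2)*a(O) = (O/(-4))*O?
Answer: -2980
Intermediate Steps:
a(O) = -O²/16 (a(O) = ((O/(-4))*O)/4 = ((O*(-¼))*O)/4 = ((-O/4)*O)/4 = (-O²/4)/4 = -O²/16)
g = 27 (g = -(-1)*(-3*(5 + (1 + 6)))²/48 = -(-1)*(-3*(5 + 7))²/48 = -(-1)*(-3*12)²/48 = -(-1)*(-36)²/48 = -(-1)*1296/48 = -⅓*(-81) = 27)
G(j) = 27
(d(26) - 3033) + G(B(-2, 0)) = (26 - 3033) + 27 = -3007 + 27 = -2980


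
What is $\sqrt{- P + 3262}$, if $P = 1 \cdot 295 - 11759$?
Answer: $\sqrt{14726} \approx 121.35$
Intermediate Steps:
$P = -11464$ ($P = 295 - 11759 = -11464$)
$\sqrt{- P + 3262} = \sqrt{\left(-1\right) \left(-11464\right) + 3262} = \sqrt{11464 + 3262} = \sqrt{14726}$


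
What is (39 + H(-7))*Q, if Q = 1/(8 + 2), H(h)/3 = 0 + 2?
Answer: 9/2 ≈ 4.5000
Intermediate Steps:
H(h) = 6 (H(h) = 3*(0 + 2) = 3*2 = 6)
Q = 1/10 ≈ 0.10000
(39 + H(-7))*Q = (39 + 6)*(1/10) = 45*(1/10) = 9/2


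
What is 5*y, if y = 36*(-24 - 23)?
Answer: -8460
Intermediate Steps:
y = -1692 (y = 36*(-47) = -1692)
5*y = 5*(-1692) = -8460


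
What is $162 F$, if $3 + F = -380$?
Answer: $-62046$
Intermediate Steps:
$F = -383$ ($F = -3 - 380 = -383$)
$162 F = 162 \left(-383\right) = -62046$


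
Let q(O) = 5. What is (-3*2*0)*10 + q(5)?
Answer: 5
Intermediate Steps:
(-3*2*0)*10 + q(5) = (-3*2*0)*10 + 5 = -6*0*10 + 5 = 0*10 + 5 = 0 + 5 = 5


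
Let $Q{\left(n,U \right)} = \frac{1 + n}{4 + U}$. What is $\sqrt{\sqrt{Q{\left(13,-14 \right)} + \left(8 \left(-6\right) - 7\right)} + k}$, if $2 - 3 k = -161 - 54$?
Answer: $\frac{\sqrt{16275 + 45 i \sqrt{1410}}}{15} \approx 8.5163 + 0.44092 i$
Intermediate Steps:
$Q{\left(n,U \right)} = \frac{1 + n}{4 + U}$
$k = \frac{217}{3}$ ($k = \frac{2}{3} - \frac{-161 - 54}{3} = \frac{2}{3} - - \frac{215}{3} = \frac{2}{3} + \frac{215}{3} = \frac{217}{3} \approx 72.333$)
$\sqrt{\sqrt{Q{\left(13,-14 \right)} + \left(8 \left(-6\right) - 7\right)} + k} = \sqrt{\sqrt{\frac{1 + 13}{4 - 14} + \left(8 \left(-6\right) - 7\right)} + \frac{217}{3}} = \sqrt{\sqrt{\frac{1}{-10} \cdot 14 - 55} + \frac{217}{3}} = \sqrt{\sqrt{\left(- \frac{1}{10}\right) 14 - 55} + \frac{217}{3}} = \sqrt{\sqrt{- \frac{7}{5} - 55} + \frac{217}{3}} = \sqrt{\sqrt{- \frac{282}{5}} + \frac{217}{3}} = \sqrt{\frac{i \sqrt{1410}}{5} + \frac{217}{3}} = \sqrt{\frac{217}{3} + \frac{i \sqrt{1410}}{5}}$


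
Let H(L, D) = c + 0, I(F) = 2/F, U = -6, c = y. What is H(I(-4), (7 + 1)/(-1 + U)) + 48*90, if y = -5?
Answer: 4315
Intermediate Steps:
c = -5
H(L, D) = -5 (H(L, D) = -5 + 0 = -5)
H(I(-4), (7 + 1)/(-1 + U)) + 48*90 = -5 + 48*90 = -5 + 4320 = 4315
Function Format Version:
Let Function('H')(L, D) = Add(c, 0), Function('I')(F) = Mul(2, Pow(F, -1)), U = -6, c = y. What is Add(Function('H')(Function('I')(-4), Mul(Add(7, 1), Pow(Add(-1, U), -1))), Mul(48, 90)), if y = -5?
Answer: 4315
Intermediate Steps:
c = -5
Function('H')(L, D) = -5 (Function('H')(L, D) = Add(-5, 0) = -5)
Add(Function('H')(Function('I')(-4), Mul(Add(7, 1), Pow(Add(-1, U), -1))), Mul(48, 90)) = Add(-5, Mul(48, 90)) = Add(-5, 4320) = 4315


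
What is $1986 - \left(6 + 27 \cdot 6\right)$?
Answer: $1818$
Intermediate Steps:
$1986 - \left(6 + 27 \cdot 6\right) = 1986 - \left(6 + 162\right) = 1986 - 168 = 1818$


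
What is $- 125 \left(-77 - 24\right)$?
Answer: $12625$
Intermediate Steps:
$- 125 \left(-77 - 24\right) = \left(-125\right) \left(-101\right) = 12625$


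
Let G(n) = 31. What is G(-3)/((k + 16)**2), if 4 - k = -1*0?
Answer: 31/400 ≈ 0.077500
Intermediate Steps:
k = 4 (k = 4 - (-1)*0 = 4 - 1*0 = 4 + 0 = 4)
G(-3)/((k + 16)**2) = 31/((4 + 16)**2) = 31/(20**2) = 31/400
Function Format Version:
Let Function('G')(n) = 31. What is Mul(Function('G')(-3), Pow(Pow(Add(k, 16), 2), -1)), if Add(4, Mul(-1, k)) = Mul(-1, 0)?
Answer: Rational(31, 400) ≈ 0.077500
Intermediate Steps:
k = 4 (k = Add(4, Mul(-1, Mul(-1, 0))) = Add(4, Mul(-1, 0)) = Add(4, 0) = 4)
Mul(Function('G')(-3), Pow(Pow(Add(k, 16), 2), -1)) = Mul(31, Pow(Pow(Add(4, 16), 2), -1)) = Mul(31, Pow(Pow(20, 2), -1)) = Mul(31, Pow(400, -1)) = Mul(31, Rational(1, 400)) = Rational(31, 400)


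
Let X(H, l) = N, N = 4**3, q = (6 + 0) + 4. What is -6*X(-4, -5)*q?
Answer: -3840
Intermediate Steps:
q = 10 (q = 6 + 4 = 10)
N = 64
X(H, l) = 64
-6*X(-4, -5)*q = -384*10 = -6*640 = -3840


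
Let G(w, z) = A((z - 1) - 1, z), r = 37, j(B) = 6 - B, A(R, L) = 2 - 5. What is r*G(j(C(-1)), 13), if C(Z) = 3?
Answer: -111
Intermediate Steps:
A(R, L) = -3
G(w, z) = -3
r*G(j(C(-1)), 13) = 37*(-3) = -111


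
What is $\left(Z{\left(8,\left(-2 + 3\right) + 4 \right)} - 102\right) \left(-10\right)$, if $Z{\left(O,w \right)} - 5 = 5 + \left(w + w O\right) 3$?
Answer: $-430$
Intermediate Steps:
$Z{\left(O,w \right)} = 10 + 3 w + 3 O w$ ($Z{\left(O,w \right)} = 5 + \left(5 + \left(w + w O\right) 3\right) = 5 + \left(5 + \left(w + O w\right) 3\right) = 5 + \left(5 + \left(3 w + 3 O w\right)\right) = 5 + \left(5 + 3 w + 3 O w\right) = 10 + 3 w + 3 O w$)
$\left(Z{\left(8,\left(-2 + 3\right) + 4 \right)} - 102\right) \left(-10\right) = \left(\left(10 + 3 \left(\left(-2 + 3\right) + 4\right) + 3 \cdot 8 \left(\left(-2 + 3\right) + 4\right)\right) - 102\right) \left(-10\right) = \left(\left(10 + 3 \left(1 + 4\right) + 3 \cdot 8 \left(1 + 4\right)\right) - 102\right) \left(-10\right) = \left(\left(10 + 3 \cdot 5 + 3 \cdot 8 \cdot 5\right) - 102\right) \left(-10\right) = \left(\left(10 + 15 + 120\right) - 102\right) \left(-10\right) = \left(145 - 102\right) \left(-10\right) = 43 \left(-10\right) = -430$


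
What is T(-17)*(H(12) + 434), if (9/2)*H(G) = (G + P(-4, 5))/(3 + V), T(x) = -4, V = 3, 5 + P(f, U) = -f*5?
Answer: -1740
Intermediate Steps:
P(f, U) = -5 - 5*f (P(f, U) = -5 - f*5 = -5 - 5*f)
H(G) = 5/9 + G/27 (H(G) = 2*((G + (-5 - 5*(-4)))/(3 + 3))/9 = 2*((G + (-5 + 20))/6)/9 = 2*((G + 15)*(⅙))/9 = 2*((15 + G)*(⅙))/9 = 2*(5/2 + G/6)/9 = 5/9 + G/27)
T(-17)*(H(12) + 434) = -4*((5/9 + (1/27)*12) + 434) = -4*((5/9 + 4/9) + 434) = -4*(1 + 434) = -4*435 = -1740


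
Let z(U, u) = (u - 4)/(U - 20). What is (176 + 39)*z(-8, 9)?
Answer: -1075/28 ≈ -38.393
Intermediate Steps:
z(U, u) = (-4 + u)/(-20 + U)
(176 + 39)*z(-8, 9) = (176 + 39)*((-4 + 9)/(-20 - 8)) = 215*(5/(-28)) = 215*(-1/28*5) = 215*(-5/28) = -1075/28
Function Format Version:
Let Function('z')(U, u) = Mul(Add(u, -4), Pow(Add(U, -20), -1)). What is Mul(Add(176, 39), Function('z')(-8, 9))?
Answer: Rational(-1075, 28) ≈ -38.393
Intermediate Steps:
Function('z')(U, u) = Mul(Pow(Add(-20, U), -1), Add(-4, u)) (Function('z')(U, u) = Mul(Add(-4, u), Pow(Add(-20, U), -1)) = Mul(Pow(Add(-20, U), -1), Add(-4, u)))
Mul(Add(176, 39), Function('z')(-8, 9)) = Mul(Add(176, 39), Mul(Pow(Add(-20, -8), -1), Add(-4, 9))) = Mul(215, Mul(Pow(-28, -1), 5)) = Mul(215, Mul(Rational(-1, 28), 5)) = Mul(215, Rational(-5, 28)) = Rational(-1075, 28)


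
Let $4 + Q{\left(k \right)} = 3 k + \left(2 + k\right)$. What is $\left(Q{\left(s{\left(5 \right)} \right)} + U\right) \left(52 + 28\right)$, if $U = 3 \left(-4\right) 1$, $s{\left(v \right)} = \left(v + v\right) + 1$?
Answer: $2400$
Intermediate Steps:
$s{\left(v \right)} = 1 + 2 v$ ($s{\left(v \right)} = 2 v + 1 = 1 + 2 v$)
$Q{\left(k \right)} = -2 + 4 k$ ($Q{\left(k \right)} = -4 + \left(3 k + \left(2 + k\right)\right) = -4 + \left(2 + 4 k\right) = -2 + 4 k$)
$U = -12$ ($U = \left(-12\right) 1 = -12$)
$\left(Q{\left(s{\left(5 \right)} \right)} + U\right) \left(52 + 28\right) = \left(\left(-2 + 4 \left(1 + 2 \cdot 5\right)\right) - 12\right) \left(52 + 28\right) = \left(\left(-2 + 4 \left(1 + 10\right)\right) - 12\right) 80 = \left(\left(-2 + 4 \cdot 11\right) - 12\right) 80 = \left(\left(-2 + 44\right) - 12\right) 80 = \left(42 - 12\right) 80 = 30 \cdot 80 = 2400$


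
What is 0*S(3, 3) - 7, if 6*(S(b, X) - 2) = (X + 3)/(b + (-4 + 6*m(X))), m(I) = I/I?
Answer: -7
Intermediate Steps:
m(I) = 1
S(b, X) = 2 + (3 + X)/(6*(2 + b)) (S(b, X) = 2 + ((X + 3)/(b + (-4 + 6*1)))/6 = 2 + ((3 + X)/(b + (-4 + 6)))/6 = 2 + ((3 + X)/(b + 2))/6 = 2 + ((3 + X)/(2 + b))/6 = 2 + (3 + X)/(6*(2 + b)))
0*S(3, 3) - 7 = 0*((27 + 3 + 12*3)/(6*(2 + 3))) - 7 = 0*((1/6)*(27 + 3 + 36)/5) - 7 = 0*((1/6)*(1/5)*66) - 7 = 0*(11/5) - 7 = 0 - 7 = -7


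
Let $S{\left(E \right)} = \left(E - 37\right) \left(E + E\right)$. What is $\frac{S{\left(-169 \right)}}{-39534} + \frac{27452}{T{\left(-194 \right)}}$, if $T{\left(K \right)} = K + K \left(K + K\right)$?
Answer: $- \frac{345186968}{247344471} \approx -1.3956$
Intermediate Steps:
$T{\left(K \right)} = K + 2 K^{2}$ ($T{\left(K \right)} = K + K 2 K = K + 2 K^{2}$)
$S{\left(E \right)} = 2 E \left(-37 + E\right)$ ($S{\left(E \right)} = \left(-37 + E\right) 2 E = 2 E \left(-37 + E\right)$)
$\frac{S{\left(-169 \right)}}{-39534} + \frac{27452}{T{\left(-194 \right)}} = \frac{2 \left(-169\right) \left(-37 - 169\right)}{-39534} + \frac{27452}{\left(-194\right) \left(1 + 2 \left(-194\right)\right)} = 2 \left(-169\right) \left(-206\right) \left(- \frac{1}{39534}\right) + \frac{27452}{\left(-194\right) \left(1 - 388\right)} = 69628 \left(- \frac{1}{39534}\right) + \frac{27452}{\left(-194\right) \left(-387\right)} = - \frac{34814}{19767} + \frac{27452}{75078} = - \frac{34814}{19767} + 27452 \cdot \frac{1}{75078} = - \frac{34814}{19767} + \frac{13726}{37539} = - \frac{345186968}{247344471}$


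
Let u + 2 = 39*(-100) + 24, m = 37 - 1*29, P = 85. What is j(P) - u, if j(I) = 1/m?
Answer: 31025/8 ≈ 3878.1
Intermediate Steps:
m = 8 (m = 37 - 29 = 8)
j(I) = ⅛ (j(I) = 1/8 = ⅛)
u = -3878 (u = -2 + (39*(-100) + 24) = -2 + (-3900 + 24) = -2 - 3876 = -3878)
j(P) - u = ⅛ - 1*(-3878) = ⅛ + 3878 = 31025/8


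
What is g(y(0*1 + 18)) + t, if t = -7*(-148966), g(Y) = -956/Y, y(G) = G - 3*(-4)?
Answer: 15640952/15 ≈ 1.0427e+6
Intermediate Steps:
y(G) = 12 + G (y(G) = G + 12 = 12 + G)
t = 1042762
g(y(0*1 + 18)) + t = -956/(12 + (0*1 + 18)) + 1042762 = -956/(12 + (0 + 18)) + 1042762 = -956/(12 + 18) + 1042762 = -956/30 + 1042762 = -956*1/30 + 1042762 = -478/15 + 1042762 = 15640952/15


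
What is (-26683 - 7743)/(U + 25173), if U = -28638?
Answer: 4918/495 ≈ 9.9353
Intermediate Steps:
(-26683 - 7743)/(U + 25173) = (-26683 - 7743)/(-28638 + 25173) = -34426/(-3465) = -34426*(-1/3465) = 4918/495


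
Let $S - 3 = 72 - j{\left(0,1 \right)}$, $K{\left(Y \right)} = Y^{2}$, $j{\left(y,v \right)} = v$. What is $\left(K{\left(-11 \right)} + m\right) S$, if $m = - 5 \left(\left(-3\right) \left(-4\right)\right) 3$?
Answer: $-4366$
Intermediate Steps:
$S = 74$ ($S = 3 + \left(72 - 1\right) = 3 + 71 = 74$)
$m = -180$ ($m = \left(-5\right) 12 \cdot 3 = \left(-60\right) 3 = -180$)
$\left(K{\left(-11 \right)} + m\right) S = \left(\left(-11\right)^{2} - 180\right) 74 = \left(121 - 180\right) 74 = \left(-59\right) 74 = -4366$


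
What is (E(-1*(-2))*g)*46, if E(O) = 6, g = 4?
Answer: 1104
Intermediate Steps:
(E(-1*(-2))*g)*46 = (6*4)*46 = 24*46 = 1104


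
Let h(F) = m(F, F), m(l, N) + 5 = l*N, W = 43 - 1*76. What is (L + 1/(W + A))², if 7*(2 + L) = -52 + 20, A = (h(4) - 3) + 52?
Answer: 1525225/35721 ≈ 42.698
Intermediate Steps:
W = -33 (W = 43 - 76 = -33)
m(l, N) = -5 + N*l (m(l, N) = -5 + l*N = -5 + N*l)
h(F) = -5 + F² (h(F) = -5 + F*F = -5 + F²)
A = 60 (A = ((-5 + 4²) - 3) + 52 = ((-5 + 16) - 3) + 52 = (11 - 3) + 52 = 8 + 52 = 60)
L = -46/7 (L = -2 + (-52 + 20)/7 = -2 + (⅐)*(-32) = -2 - 32/7 = -46/7 ≈ -6.5714)
(L + 1/(W + A))² = (-46/7 + 1/(-33 + 60))² = (-46/7 + 1/27)² = (-1235/189)² = 1525225/35721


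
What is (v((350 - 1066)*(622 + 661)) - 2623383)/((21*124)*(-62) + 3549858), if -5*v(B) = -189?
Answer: -728707/941225 ≈ -0.77421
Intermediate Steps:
v(B) = 189/5 (v(B) = -⅕*(-189) = 189/5)
(v((350 - 1066)*(622 + 661)) - 2623383)/((21*124)*(-62) + 3549858) = (189/5 - 2623383)/((21*124)*(-62) + 3549858) = -13116726/(5*(2604*(-62) + 3549858)) = -13116726/(5*(-161448 + 3549858)) = -13116726/5/3388410 = -13116726/5*1/3388410 = -728707/941225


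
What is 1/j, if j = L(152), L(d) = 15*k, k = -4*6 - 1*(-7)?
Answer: -1/255 ≈ -0.0039216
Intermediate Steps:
k = -17 (k = -24 + 7 = -17)
L(d) = -255 (L(d) = 15*(-17) = -255)
j = -255
1/j = 1/(-255) = -1/255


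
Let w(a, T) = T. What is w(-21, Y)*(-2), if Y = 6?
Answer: -12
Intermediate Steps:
w(-21, Y)*(-2) = 6*(-2) = -12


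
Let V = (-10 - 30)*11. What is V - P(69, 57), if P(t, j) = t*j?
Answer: -4373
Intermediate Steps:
V = -440 (V = -40*11 = -440)
P(t, j) = j*t
V - P(69, 57) = -440 - 57*69 = -440 - 1*3933 = -440 - 3933 = -4373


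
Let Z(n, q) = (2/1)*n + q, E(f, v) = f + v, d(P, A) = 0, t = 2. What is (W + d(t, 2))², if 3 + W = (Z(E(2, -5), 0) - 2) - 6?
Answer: 289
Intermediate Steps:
Z(n, q) = q + 2*n (Z(n, q) = (2*1)*n + q = 2*n + q = q + 2*n)
W = -17 (W = -3 + (((0 + 2*(2 - 5)) - 2) - 6) = -3 + (((0 + 2*(-3)) - 2) - 6) = -3 + (((0 - 6) - 2) - 6) = -3 + ((-6 - 2) - 6) = -3 + (-8 - 6) = -3 - 14 = -17)
(W + d(t, 2))² = (-17 + 0)² = (-17)² = 289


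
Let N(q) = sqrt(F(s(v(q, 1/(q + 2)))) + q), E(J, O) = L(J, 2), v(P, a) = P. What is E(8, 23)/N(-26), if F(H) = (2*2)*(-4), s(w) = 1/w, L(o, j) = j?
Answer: -I*sqrt(42)/21 ≈ -0.30861*I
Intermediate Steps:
E(J, O) = 2
F(H) = -16 (F(H) = 4*(-4) = -16)
N(q) = sqrt(-16 + q)
E(8, 23)/N(-26) = 2/(sqrt(-16 - 26)) = 2/(sqrt(-42)) = 2/((I*sqrt(42))) = 2*(-I*sqrt(42)/42) = -I*sqrt(42)/21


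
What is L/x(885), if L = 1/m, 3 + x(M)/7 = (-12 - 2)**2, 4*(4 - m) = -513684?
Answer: 1/173502175 ≈ 5.7636e-9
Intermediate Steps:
m = 128425 (m = 4 - 1/4*(-513684) = 4 + 128421 = 128425)
x(M) = 1351 (x(M) = -21 + 7*(-12 - 2)**2 = -21 + 7*(-14)**2 = -21 + 7*196 = -21 + 1372 = 1351)
L = 1/128425 ≈ 7.7866e-6
L/x(885) = (1/128425)/1351 = (1/128425)*(1/1351) = 1/173502175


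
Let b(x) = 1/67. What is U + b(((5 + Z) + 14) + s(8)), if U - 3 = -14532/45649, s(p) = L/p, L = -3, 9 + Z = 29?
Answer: 8247454/3058483 ≈ 2.6966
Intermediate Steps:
Z = 20 (Z = -9 + 29 = 20)
s(p) = -3/p
b(x) = 1/67
U = 122415/45649 (U = 3 - 14532/45649 = 122415/45649 ≈ 2.6817)
U + b(((5 + Z) + 14) + s(8)) = 122415/45649 + 1/67 = 8247454/3058483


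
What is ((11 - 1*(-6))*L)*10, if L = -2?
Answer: -340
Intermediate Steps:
((11 - 1*(-6))*L)*10 = ((11 - 1*(-6))*(-2))*10 = ((11 + 6)*(-2))*10 = (17*(-2))*10 = -34*10 = -340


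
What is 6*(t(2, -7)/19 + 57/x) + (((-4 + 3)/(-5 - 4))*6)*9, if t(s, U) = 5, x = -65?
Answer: 2862/1235 ≈ 2.3174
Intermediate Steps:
6*(t(2, -7)/19 + 57/x) + (((-4 + 3)/(-5 - 4))*6)*9 = 6*(5/19 + 57/(-65)) + (((-4 + 3)/(-5 - 4))*6)*9 = 6*(5*(1/19) + 57*(-1/65)) + (-1/(-9)*6)*9 = 6*(5/19 - 57/65) + (-1*(-⅑)*6)*9 = 6*(-758/1235) + ((⅑)*6)*9 = -4548/1235 + (⅔)*9 = -4548/1235 + 6 = 2862/1235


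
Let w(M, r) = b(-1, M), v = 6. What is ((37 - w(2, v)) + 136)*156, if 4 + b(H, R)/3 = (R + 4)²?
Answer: 12012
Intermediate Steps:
b(H, R) = -12 + 3*(4 + R)² (b(H, R) = -12 + 3*(R + 4)² = -12 + 3*(4 + R)²)
w(M, r) = -12 + 3*(4 + M)²
((37 - w(2, v)) + 136)*156 = ((37 - (-12 + 3*(4 + 2)²)) + 136)*156 = ((37 - (-12 + 3*6²)) + 136)*156 = ((37 - (-12 + 3*36)) + 136)*156 = ((37 - (-12 + 108)) + 136)*156 = ((37 - 1*96) + 136)*156 = ((37 - 96) + 136)*156 = (-59 + 136)*156 = 77*156 = 12012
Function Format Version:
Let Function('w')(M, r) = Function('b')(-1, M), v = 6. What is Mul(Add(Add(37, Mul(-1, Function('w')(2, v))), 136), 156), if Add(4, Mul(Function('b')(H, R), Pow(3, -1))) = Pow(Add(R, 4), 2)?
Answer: 12012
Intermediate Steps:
Function('b')(H, R) = Add(-12, Mul(3, Pow(Add(4, R), 2))) (Function('b')(H, R) = Add(-12, Mul(3, Pow(Add(R, 4), 2))) = Add(-12, Mul(3, Pow(Add(4, R), 2))))
Function('w')(M, r) = Add(-12, Mul(3, Pow(Add(4, M), 2)))
Mul(Add(Add(37, Mul(-1, Function('w')(2, v))), 136), 156) = Mul(Add(Add(37, Mul(-1, Add(-12, Mul(3, Pow(Add(4, 2), 2))))), 136), 156) = Mul(Add(Add(37, Mul(-1, Add(-12, Mul(3, Pow(6, 2))))), 136), 156) = Mul(Add(Add(37, Mul(-1, Add(-12, Mul(3, 36)))), 136), 156) = Mul(Add(Add(37, Mul(-1, Add(-12, 108))), 136), 156) = Mul(Add(Add(37, Mul(-1, 96)), 136), 156) = Mul(Add(Add(37, -96), 136), 156) = Mul(Add(-59, 136), 156) = Mul(77, 156) = 12012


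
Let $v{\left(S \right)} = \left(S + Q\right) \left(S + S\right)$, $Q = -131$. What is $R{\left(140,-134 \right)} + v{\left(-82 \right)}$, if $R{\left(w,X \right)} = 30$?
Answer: $34962$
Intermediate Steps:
$v{\left(S \right)} = 2 S \left(-131 + S\right)$ ($v{\left(S \right)} = \left(S - 131\right) \left(S + S\right) = \left(-131 + S\right) 2 S = 2 S \left(-131 + S\right)$)
$R{\left(140,-134 \right)} + v{\left(-82 \right)} = 30 + 2 \left(-82\right) \left(-131 - 82\right) = 30 + 2 \left(-82\right) \left(-213\right) = 30 + 34932 = 34962$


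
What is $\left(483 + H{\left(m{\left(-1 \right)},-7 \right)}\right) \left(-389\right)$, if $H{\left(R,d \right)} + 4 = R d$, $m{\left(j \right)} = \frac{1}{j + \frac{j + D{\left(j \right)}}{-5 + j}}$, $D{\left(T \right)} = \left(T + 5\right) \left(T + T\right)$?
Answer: $-180885$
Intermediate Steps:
$D{\left(T \right)} = 2 T \left(5 + T\right)$ ($D{\left(T \right)} = \left(5 + T\right) 2 T = 2 T \left(5 + T\right)$)
$m{\left(j \right)} = \frac{1}{j + \frac{j + 2 j \left(5 + j\right)}{-5 + j}}$
$H{\left(R,d \right)} = -4 + R d$
$\left(483 + H{\left(m{\left(-1 \right)},-7 \right)}\right) \left(-389\right) = \left(483 + \left(-4 + \frac{-5 - 1}{3 \left(-1\right) \left(2 - 1\right)} \left(-7\right)\right)\right) \left(-389\right) = \left(483 + \left(-4 + \frac{1}{3} \left(-1\right) 1^{-1} \left(-6\right) \left(-7\right)\right)\right) \left(-389\right) = \left(483 + \left(-4 + \frac{1}{3} \left(-1\right) 1 \left(-6\right) \left(-7\right)\right)\right) \left(-389\right) = \left(483 + \left(-4 + 2 \left(-7\right)\right)\right) \left(-389\right) = \left(483 - 18\right) \left(-389\right) = 465 \left(-389\right) = -180885$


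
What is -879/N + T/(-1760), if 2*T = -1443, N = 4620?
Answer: 5413/24640 ≈ 0.21968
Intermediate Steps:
T = -1443/2 (T = (½)*(-1443) = -1443/2 ≈ -721.50)
-879/N + T/(-1760) = -879/4620 - 1443/2/(-1760) = -879*1/4620 - 1443/2*(-1/1760) = -293/1540 + 1443/3520 = 5413/24640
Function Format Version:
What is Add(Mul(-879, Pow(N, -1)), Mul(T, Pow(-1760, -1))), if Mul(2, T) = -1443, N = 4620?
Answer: Rational(5413, 24640) ≈ 0.21968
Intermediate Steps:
T = Rational(-1443, 2) (T = Mul(Rational(1, 2), -1443) = Rational(-1443, 2) ≈ -721.50)
Add(Mul(-879, Pow(N, -1)), Mul(T, Pow(-1760, -1))) = Add(Mul(-879, Pow(4620, -1)), Mul(Rational(-1443, 2), Pow(-1760, -1))) = Add(Mul(-879, Rational(1, 4620)), Mul(Rational(-1443, 2), Rational(-1, 1760))) = Add(Rational(-293, 1540), Rational(1443, 3520)) = Rational(5413, 24640)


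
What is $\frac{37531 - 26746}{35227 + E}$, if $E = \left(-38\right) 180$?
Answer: $\frac{10785}{28387} \approx 0.37993$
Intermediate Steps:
$E = -6840$
$\frac{37531 - 26746}{35227 + E} = \frac{37531 - 26746}{35227 - 6840} = \frac{10785}{28387}$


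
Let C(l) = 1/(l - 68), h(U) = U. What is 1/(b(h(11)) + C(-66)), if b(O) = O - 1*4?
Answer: 134/937 ≈ 0.14301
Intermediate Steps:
b(O) = -4 + O (b(O) = O - 4 = -4 + O)
C(l) = 1/(-68 + l)
1/(b(h(11)) + C(-66)) = 1/((-4 + 11) + 1/(-68 - 66)) = 1/(7 + 1/(-134)) = 1/(7 - 1/134) = 1/(937/134) = 134/937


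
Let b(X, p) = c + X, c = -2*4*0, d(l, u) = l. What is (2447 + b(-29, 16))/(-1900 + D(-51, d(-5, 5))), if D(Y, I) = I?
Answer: -806/635 ≈ -1.2693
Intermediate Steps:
c = 0 (c = -8*0 = 0)
b(X, p) = X (b(X, p) = 0 + X = X)
(2447 + b(-29, 16))/(-1900 + D(-51, d(-5, 5))) = (2447 - 29)/(-1900 - 5) = 2418/(-1905) = 2418*(-1/1905) = -806/635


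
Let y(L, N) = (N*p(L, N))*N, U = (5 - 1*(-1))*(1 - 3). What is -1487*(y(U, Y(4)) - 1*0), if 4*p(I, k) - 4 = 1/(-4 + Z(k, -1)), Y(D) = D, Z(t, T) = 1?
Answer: -65428/3 ≈ -21809.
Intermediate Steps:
p(I, k) = 11/12 (p(I, k) = 1 + 1/(4*(-4 + 1)) = 1 + (¼)/(-3) = 1 + (¼)*(-⅓) = 1 - 1/12 = 11/12)
U = -12 (U = (5 + 1)*(-2) = 6*(-2) = -12)
y(L, N) = 11*N²/12 (y(L, N) = (N*(11/12))*N = (11*N/12)*N = 11*N²/12)
-1487*(y(U, Y(4)) - 1*0) = -1487*((11/12)*4² - 1*0) = -1487*((11/12)*16 + 0) = -1487*(44/3 + 0) = -1487*44/3 = -65428/3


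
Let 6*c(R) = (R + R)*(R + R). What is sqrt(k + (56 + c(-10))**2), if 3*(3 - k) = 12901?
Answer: 38*sqrt(67)/3 ≈ 103.68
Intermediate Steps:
k = -12892/3 (k = 3 - 1/3*12901 = 3 - 12901/3 = -12892/3 ≈ -4297.3)
c(R) = 2*R**2/3 (c(R) = ((R + R)*(R + R))/6 = ((2*R)*(2*R))/6 = (4*R**2)/6 = 2*R**2/3)
sqrt(k + (56 + c(-10))**2) = sqrt(-12892/3 + (56 + (2/3)*(-10)**2)**2) = sqrt(-12892/3 + (56 + (2/3)*100)**2) = sqrt(-12892/3 + (56 + 200/3)**2) = sqrt(-12892/3 + (368/3)**2) = sqrt(-12892/3 + 135424/9) = sqrt(96748/9) = 38*sqrt(67)/3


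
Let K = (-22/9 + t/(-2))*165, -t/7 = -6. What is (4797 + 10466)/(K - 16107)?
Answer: -45789/59926 ≈ -0.76409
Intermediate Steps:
t = 42 (t = -7*(-6) = 42)
K = -11605/3 (K = (-22/9 + 42/(-2))*165 = (-22*⅑ + 42*(-½))*165 = (-22/9 - 21)*165 = -211/9*165 = -11605/3 ≈ -3868.3)
(4797 + 10466)/(K - 16107) = (4797 + 10466)/(-11605/3 - 16107) = 15263/(-59926/3) = 15263*(-3/59926) = -45789/59926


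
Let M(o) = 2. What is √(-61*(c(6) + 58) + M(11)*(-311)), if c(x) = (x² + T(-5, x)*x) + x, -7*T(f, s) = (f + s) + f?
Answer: I*√339626/7 ≈ 83.254*I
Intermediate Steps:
T(f, s) = -2*f/7 - s/7 (T(f, s) = -((f + s) + f)/7 = -(s + 2*f)/7 = -2*f/7 - s/7)
c(x) = x + x² + x*(10/7 - x/7) (c(x) = (x² + (-2/7*(-5) - x/7)*x) + x = (x² + (10/7 - x/7)*x) + x = (x² + x*(10/7 - x/7)) + x = x + x² + x*(10/7 - x/7))
√(-61*(c(6) + 58) + M(11)*(-311)) = √(-61*((⅐)*6*(17 + 6*6) + 58) + 2*(-311)) = √(-61*((⅐)*6*(17 + 36) + 58) - 622) = √(-61*((⅐)*6*53 + 58) - 622) = √(-61*(318/7 + 58) - 622) = √(-61*724/7 - 622) = √(-44164/7 - 622) = √(-48518/7) = I*√339626/7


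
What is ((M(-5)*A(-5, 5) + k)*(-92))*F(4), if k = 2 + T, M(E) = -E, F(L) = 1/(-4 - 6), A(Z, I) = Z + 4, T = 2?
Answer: -46/5 ≈ -9.2000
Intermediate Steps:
A(Z, I) = 4 + Z
F(L) = -⅒ (F(L) = 1/(-10) = -⅒)
k = 4 (k = 2 + 2 = 4)
((M(-5)*A(-5, 5) + k)*(-92))*F(4) = (((-1*(-5))*(4 - 5) + 4)*(-92))*(-⅒) = ((5*(-1) + 4)*(-92))*(-⅒) = ((-5 + 4)*(-92))*(-⅒) = -1*(-92)*(-⅒) = 92*(-⅒) = -46/5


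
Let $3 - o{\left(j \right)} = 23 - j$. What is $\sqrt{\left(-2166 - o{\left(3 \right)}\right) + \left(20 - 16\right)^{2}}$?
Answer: $3 i \sqrt{237} \approx 46.184 i$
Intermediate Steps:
$o{\left(j \right)} = -20 + j$ ($o{\left(j \right)} = 3 - \left(23 - j\right) = 3 + \left(-23 + j\right) = -20 + j$)
$\sqrt{\left(-2166 - o{\left(3 \right)}\right) + \left(20 - 16\right)^{2}} = \sqrt{\left(-2166 - \left(-20 + 3\right)\right) + \left(20 - 16\right)^{2}} = \sqrt{\left(-2166 - -17\right) + 4^{2}} = \sqrt{\left(-2166 + 17\right) + 16} = \sqrt{-2149 + 16} = \sqrt{-2133} = 3 i \sqrt{237}$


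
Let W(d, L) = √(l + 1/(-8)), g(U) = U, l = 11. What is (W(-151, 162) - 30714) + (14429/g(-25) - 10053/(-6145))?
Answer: -961370626/30725 + √174/4 ≈ -31286.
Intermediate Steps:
W(d, L) = √174/4 (W(d, L) = √(11 + 1/(-8)) = √(11 - ⅛) = √(87/8) = √174/4)
(W(-151, 162) - 30714) + (14429/g(-25) - 10053/(-6145)) = (√174/4 - 30714) + (14429/(-25) - 10053/(-6145)) = (-30714 + √174/4) + (14429*(-1/25) - 10053*(-1/6145)) = (-30714 + √174/4) + (-14429/25 + 10053/6145) = (-30714 + √174/4) - 17682976/30725 = -961370626/30725 + √174/4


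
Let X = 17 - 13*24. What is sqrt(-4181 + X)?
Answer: 2*I*sqrt(1119) ≈ 66.903*I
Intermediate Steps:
X = -295 (X = 17 - 312 = -295)
sqrt(-4181 + X) = sqrt(-4181 - 295) = sqrt(-4476) = 2*I*sqrt(1119)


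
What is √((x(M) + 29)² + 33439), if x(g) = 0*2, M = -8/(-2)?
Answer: 2*√8570 ≈ 185.15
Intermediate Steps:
M = 4 (M = -8*(-½) = 4)
x(g) = 0
√((x(M) + 29)² + 33439) = √((0 + 29)² + 33439) = √(29² + 33439) = √(841 + 33439) = √34280 = 2*√8570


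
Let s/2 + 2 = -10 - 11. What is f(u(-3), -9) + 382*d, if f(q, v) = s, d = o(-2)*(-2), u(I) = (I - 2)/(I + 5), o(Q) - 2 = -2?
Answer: -46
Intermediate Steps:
o(Q) = 0 (o(Q) = 2 - 2 = 0)
s = -46 (s = -4 + 2*(-10 - 11) = -4 + 2*(-21) = -4 - 42 = -46)
u(I) = (-2 + I)/(5 + I)
d = 0 (d = 0*(-2) = 0)
f(q, v) = -46
f(u(-3), -9) + 382*d = -46 + 382*0 = -46 + 0 = -46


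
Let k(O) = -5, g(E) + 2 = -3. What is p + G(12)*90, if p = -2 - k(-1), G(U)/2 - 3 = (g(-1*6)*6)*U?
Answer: -64257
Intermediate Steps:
g(E) = -5 (g(E) = -2 - 3 = -5)
G(U) = 6 - 60*U (G(U) = 6 + 2*((-5*6)*U) = 6 + 2*(-30*U) = 6 - 60*U)
p = 3 (p = -2 - 1*(-5) = -2 + 5 = 3)
p + G(12)*90 = 3 + (6 - 60*12)*90 = 3 + (6 - 720)*90 = 3 - 714*90 = 3 - 64260 = -64257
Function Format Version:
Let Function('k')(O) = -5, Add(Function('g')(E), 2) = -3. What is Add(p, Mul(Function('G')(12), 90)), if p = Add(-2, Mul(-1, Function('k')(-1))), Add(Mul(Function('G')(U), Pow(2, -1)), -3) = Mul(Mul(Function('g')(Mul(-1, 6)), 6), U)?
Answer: -64257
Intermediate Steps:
Function('g')(E) = -5 (Function('g')(E) = Add(-2, -3) = -5)
Function('G')(U) = Add(6, Mul(-60, U)) (Function('G')(U) = Add(6, Mul(2, Mul(Mul(-5, 6), U))) = Add(6, Mul(2, Mul(-30, U))) = Add(6, Mul(-60, U)))
p = 3 (p = Add(-2, Mul(-1, -5)) = Add(-2, 5) = 3)
Add(p, Mul(Function('G')(12), 90)) = Add(3, Mul(Add(6, Mul(-60, 12)), 90)) = Add(3, Mul(Add(6, -720), 90)) = Add(3, Mul(-714, 90)) = Add(3, -64260) = -64257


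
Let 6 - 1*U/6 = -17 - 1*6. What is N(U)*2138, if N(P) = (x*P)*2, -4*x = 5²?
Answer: -4650150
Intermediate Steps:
x = -25/4 (x = -¼*5² = -¼*25 = -25/4 ≈ -6.2500)
U = 174 (U = 36 - 6*(-17 - 1*6) = 36 - 6*(-17 - 6) = 36 - 6*(-23) = 36 + 138 = 174)
N(P) = -25*P/2 (N(P) = -25*P/4*2 = -25*P/2)
N(U)*2138 = -25/2*174*2138 = -2175*2138 = -4650150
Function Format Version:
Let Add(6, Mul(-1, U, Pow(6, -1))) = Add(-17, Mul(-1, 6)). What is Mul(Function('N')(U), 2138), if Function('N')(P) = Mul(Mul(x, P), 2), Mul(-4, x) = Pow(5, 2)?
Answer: -4650150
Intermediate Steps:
x = Rational(-25, 4) (x = Mul(Rational(-1, 4), Pow(5, 2)) = Mul(Rational(-1, 4), 25) = Rational(-25, 4) ≈ -6.2500)
U = 174 (U = Add(36, Mul(-6, Add(-17, Mul(-1, 6)))) = Add(36, Mul(-6, Add(-17, -6))) = Add(36, Mul(-6, -23)) = Add(36, 138) = 174)
Function('N')(P) = Mul(Rational(-25, 2), P) (Function('N')(P) = Mul(Mul(Rational(-25, 4), P), 2) = Mul(Rational(-25, 2), P))
Mul(Function('N')(U), 2138) = Mul(Mul(Rational(-25, 2), 174), 2138) = Mul(-2175, 2138) = -4650150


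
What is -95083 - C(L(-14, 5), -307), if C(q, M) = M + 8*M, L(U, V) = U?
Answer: -92320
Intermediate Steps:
C(q, M) = 9*M
-95083 - C(L(-14, 5), -307) = -95083 - 9*(-307) = -95083 - 1*(-2763) = -95083 + 2763 = -92320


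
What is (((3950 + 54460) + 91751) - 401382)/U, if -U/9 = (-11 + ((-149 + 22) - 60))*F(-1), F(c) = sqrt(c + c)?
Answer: 251221*I*sqrt(2)/3564 ≈ 99.686*I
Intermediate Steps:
F(c) = sqrt(2)*sqrt(c) (F(c) = sqrt(2*c) = sqrt(2)*sqrt(c))
U = 1782*I*sqrt(2) (U = -9*(-11 + ((-149 + 22) - 60))*sqrt(2)*sqrt(-1) = -9*(-11 + (-127 - 60))*sqrt(2)*I = -9*(-11 - 187)*I*sqrt(2) = -(-1782)*I*sqrt(2) = 1782*I*sqrt(2) ≈ 2520.1*I)
(((3950 + 54460) + 91751) - 401382)/U = (((3950 + 54460) + 91751) - 401382)/((1782*I*sqrt(2))) = ((58410 + 91751) - 401382)*(-I*sqrt(2)/3564) = (150161 - 401382)*(-I*sqrt(2)/3564) = -(-251221)*I*sqrt(2)/3564 = 251221*I*sqrt(2)/3564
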